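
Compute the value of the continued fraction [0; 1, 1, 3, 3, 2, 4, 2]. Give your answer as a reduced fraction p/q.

a_0 = 0: 0/1
a_1 = 1: 1/1
a_2 = 1: 1/2
a_3 = 3: 4/7
a_4 = 3: 13/23
a_5 = 2: 30/53
a_6 = 4: 133/235
a_7 = 2: 296/523

296/523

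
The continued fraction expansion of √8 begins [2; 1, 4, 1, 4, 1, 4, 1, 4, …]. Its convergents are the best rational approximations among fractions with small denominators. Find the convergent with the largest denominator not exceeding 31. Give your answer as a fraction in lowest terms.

a_0 = 2: 2/1  (≤ bound)
a_1 = 1: 3/1  (≤ bound)
a_2 = 4: 14/5  (≤ bound)
a_3 = 1: 17/6  (≤ bound)
a_4 = 4: 82/29  (≤ bound)
a_5 = 1: 99/35  (> 31, stop)

82/29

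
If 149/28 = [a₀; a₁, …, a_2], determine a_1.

3

Apply division with remainder until the remainder is 0:
149 = 5·28 + 9, so a_0 = 5
28 = 3·9 + 1, so a_1 = 3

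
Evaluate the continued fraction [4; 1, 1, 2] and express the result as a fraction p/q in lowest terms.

23/5

Start with 2.
1 + 1/(2/1) = 1 + 1/2 = 3/2
1 + 1/(3/2) = 1 + 2/3 = 5/3
4 + 1/(5/3) = 4 + 3/5 = 23/5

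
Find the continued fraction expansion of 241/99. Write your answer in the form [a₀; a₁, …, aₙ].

241 ÷ 99 → quotient 2, remainder 43
99 ÷ 43 → quotient 2, remainder 13
43 ÷ 13 → quotient 3, remainder 4
13 ÷ 4 → quotient 3, remainder 1
4 ÷ 1 → quotient 4, remainder 0

[2; 2, 3, 3, 4]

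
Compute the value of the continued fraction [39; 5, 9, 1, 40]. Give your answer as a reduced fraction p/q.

81763/2086

Collapse the nested fraction from the inside out:
Start with 40.
1 + 1/(40/1) = 1 + 1/40 = 41/40
9 + 1/(41/40) = 9 + 40/41 = 409/41
5 + 1/(409/41) = 5 + 41/409 = 2086/409
39 + 1/(2086/409) = 39 + 409/2086 = 81763/2086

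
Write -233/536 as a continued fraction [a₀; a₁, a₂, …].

[-1; 1, 1, 3, 3, 23]

-233 ÷ 536 → quotient -1, remainder 303
536 ÷ 303 → quotient 1, remainder 233
303 ÷ 233 → quotient 1, remainder 70
233 ÷ 70 → quotient 3, remainder 23
70 ÷ 23 → quotient 3, remainder 1
23 ÷ 1 → quotient 23, remainder 0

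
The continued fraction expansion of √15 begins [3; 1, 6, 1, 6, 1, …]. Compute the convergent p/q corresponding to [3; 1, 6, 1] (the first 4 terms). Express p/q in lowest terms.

31/8

Start with 1.
6 + 1/(1/1) = 6 + 1/1 = 7/1
1 + 1/(7/1) = 1 + 1/7 = 8/7
3 + 1/(8/7) = 3 + 7/8 = 31/8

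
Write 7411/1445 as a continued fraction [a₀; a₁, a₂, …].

Repeatedly divide and take the remainder:
⌊7411/1445⌋ = 5, remainder 186
⌊1445/186⌋ = 7, remainder 143
⌊186/143⌋ = 1, remainder 43
⌊143/43⌋ = 3, remainder 14
⌊43/14⌋ = 3, remainder 1
⌊14/1⌋ = 14, remainder 0

[5; 7, 1, 3, 3, 14]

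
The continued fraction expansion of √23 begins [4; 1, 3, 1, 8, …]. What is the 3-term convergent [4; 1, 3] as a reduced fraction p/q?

19/4

Starting at the tail and folding back:
Start with 3.
1 + 1/(3/1) = 1 + 1/3 = 4/3
4 + 1/(4/3) = 4 + 3/4 = 19/4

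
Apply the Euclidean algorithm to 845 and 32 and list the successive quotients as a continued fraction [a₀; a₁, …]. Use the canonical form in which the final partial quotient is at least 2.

845 = 26·32 + 13, so a_0 = 26
32 = 2·13 + 6, so a_1 = 2
13 = 2·6 + 1, so a_2 = 2
6 = 6·1 + 0, so a_3 = 6

[26; 2, 2, 6]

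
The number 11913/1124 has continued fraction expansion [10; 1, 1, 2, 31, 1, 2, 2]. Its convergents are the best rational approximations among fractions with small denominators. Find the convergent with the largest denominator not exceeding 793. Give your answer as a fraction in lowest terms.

List convergents until the denominator exceeds the bound:
a_0 = 10: 10/1  (≤ bound)
a_1 = 1: 11/1  (≤ bound)
a_2 = 1: 21/2  (≤ bound)
a_3 = 2: 53/5  (≤ bound)
a_4 = 31: 1664/157  (≤ bound)
a_5 = 1: 1717/162  (≤ bound)
a_6 = 2: 5098/481  (≤ bound)
a_7 = 2: 11913/1124  (> 793, stop)

5098/481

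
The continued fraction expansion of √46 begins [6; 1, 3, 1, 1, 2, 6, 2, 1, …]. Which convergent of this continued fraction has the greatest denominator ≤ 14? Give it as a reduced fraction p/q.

a_0 = 6: 6/1  (≤ bound)
a_1 = 1: 7/1  (≤ bound)
a_2 = 3: 27/4  (≤ bound)
a_3 = 1: 34/5  (≤ bound)
a_4 = 1: 61/9  (≤ bound)
a_5 = 2: 156/23  (> 14, stop)

61/9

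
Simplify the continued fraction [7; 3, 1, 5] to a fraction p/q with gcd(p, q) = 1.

167/23

a_0 = 7: 7/1
a_1 = 3: 22/3
a_2 = 1: 29/4
a_3 = 5: 167/23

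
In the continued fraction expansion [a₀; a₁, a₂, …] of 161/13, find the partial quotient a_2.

Run the Euclidean algorithm, recording each quotient:
161 ÷ 13 → quotient 12, remainder 5
13 ÷ 5 → quotient 2, remainder 3
5 ÷ 3 → quotient 1, remainder 2

1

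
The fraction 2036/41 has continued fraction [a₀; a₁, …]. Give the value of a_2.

2036 ÷ 41 → quotient 49, remainder 27
41 ÷ 27 → quotient 1, remainder 14
27 ÷ 14 → quotient 1, remainder 13

1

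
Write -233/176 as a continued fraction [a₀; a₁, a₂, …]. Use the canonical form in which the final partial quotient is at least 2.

Apply division with remainder until the remainder is 0:
-233 ÷ 176 → quotient -2, remainder 119
176 ÷ 119 → quotient 1, remainder 57
119 ÷ 57 → quotient 2, remainder 5
57 ÷ 5 → quotient 11, remainder 2
5 ÷ 2 → quotient 2, remainder 1
2 ÷ 1 → quotient 2, remainder 0

[-2; 1, 2, 11, 2, 2]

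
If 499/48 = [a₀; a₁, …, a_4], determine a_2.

1

⌊499/48⌋ = 10, remainder 19
⌊48/19⌋ = 2, remainder 10
⌊19/10⌋ = 1, remainder 9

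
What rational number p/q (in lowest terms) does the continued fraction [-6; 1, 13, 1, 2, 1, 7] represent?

-2316/457

Collapse the nested fraction from the inside out:
Start with 7.
1 + 1/(7/1) = 1 + 1/7 = 8/7
2 + 1/(8/7) = 2 + 7/8 = 23/8
1 + 1/(23/8) = 1 + 8/23 = 31/23
13 + 1/(31/23) = 13 + 23/31 = 426/31
1 + 1/(426/31) = 1 + 31/426 = 457/426
-6 + 1/(457/426) = -6 + 426/457 = -2316/457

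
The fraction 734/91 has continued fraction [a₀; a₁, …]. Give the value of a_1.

⌊734/91⌋ = 8, remainder 6
⌊91/6⌋ = 15, remainder 1

15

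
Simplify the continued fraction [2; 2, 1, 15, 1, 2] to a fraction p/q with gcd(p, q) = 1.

344/147

Build up convergents one term at a time:
a_0 = 2: 2/1
a_1 = 2: 5/2
a_2 = 1: 7/3
a_3 = 15: 110/47
a_4 = 1: 117/50
a_5 = 2: 344/147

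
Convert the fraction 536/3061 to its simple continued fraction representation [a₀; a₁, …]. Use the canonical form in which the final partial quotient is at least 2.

536 = 0·3061 + 536, so a_0 = 0
3061 = 5·536 + 381, so a_1 = 5
536 = 1·381 + 155, so a_2 = 1
381 = 2·155 + 71, so a_3 = 2
155 = 2·71 + 13, so a_4 = 2
71 = 5·13 + 6, so a_5 = 5
13 = 2·6 + 1, so a_6 = 2
6 = 6·1 + 0, so a_7 = 6

[0; 5, 1, 2, 2, 5, 2, 6]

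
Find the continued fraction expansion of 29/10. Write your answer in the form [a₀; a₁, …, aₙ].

[2; 1, 9]

Repeatedly divide and take the remainder:
29 = 2·10 + 9, so a_0 = 2
10 = 1·9 + 1, so a_1 = 1
9 = 9·1 + 0, so a_2 = 9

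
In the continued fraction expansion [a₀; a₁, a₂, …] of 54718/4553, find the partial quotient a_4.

9

Run the Euclidean algorithm, recording each quotient:
⌊54718/4553⌋ = 12, remainder 82
⌊4553/82⌋ = 55, remainder 43
⌊82/43⌋ = 1, remainder 39
⌊43/39⌋ = 1, remainder 4
⌊39/4⌋ = 9, remainder 3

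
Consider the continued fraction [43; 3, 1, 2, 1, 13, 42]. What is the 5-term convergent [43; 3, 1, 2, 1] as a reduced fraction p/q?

a_0 = 43: 43/1
a_1 = 3: 130/3
a_2 = 1: 173/4
a_3 = 2: 476/11
a_4 = 1: 649/15

649/15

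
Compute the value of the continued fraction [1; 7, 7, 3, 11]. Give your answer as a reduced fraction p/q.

a_0 = 1: 1/1
a_1 = 7: 8/7
a_2 = 7: 57/50
a_3 = 3: 179/157
a_4 = 11: 2026/1777

2026/1777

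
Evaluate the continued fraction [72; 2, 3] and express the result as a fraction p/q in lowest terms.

507/7

Use the convergent recurrence hₖ = aₖ·hₖ₋₁ + hₖ₋₂ (and likewise for the denominators kₖ):
a_0 = 72: 72/1
a_1 = 2: 145/2
a_2 = 3: 507/7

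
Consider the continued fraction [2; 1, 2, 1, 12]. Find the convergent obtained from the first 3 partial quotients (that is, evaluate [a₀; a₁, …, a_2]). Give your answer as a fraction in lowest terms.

Compute successive convergents:
a_0 = 2: 2/1
a_1 = 1: 3/1
a_2 = 2: 8/3

8/3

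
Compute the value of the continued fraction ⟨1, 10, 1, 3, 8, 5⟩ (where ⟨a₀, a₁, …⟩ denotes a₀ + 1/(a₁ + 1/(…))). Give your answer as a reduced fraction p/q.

1987/1818

a_0 = 1: 1/1
a_1 = 10: 11/10
a_2 = 1: 12/11
a_3 = 3: 47/43
a_4 = 8: 388/355
a_5 = 5: 1987/1818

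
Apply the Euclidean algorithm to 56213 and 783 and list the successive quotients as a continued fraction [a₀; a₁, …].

Run the Euclidean algorithm, recording each quotient:
56213 ÷ 783 → quotient 71, remainder 620
783 ÷ 620 → quotient 1, remainder 163
620 ÷ 163 → quotient 3, remainder 131
163 ÷ 131 → quotient 1, remainder 32
131 ÷ 32 → quotient 4, remainder 3
32 ÷ 3 → quotient 10, remainder 2
3 ÷ 2 → quotient 1, remainder 1
2 ÷ 1 → quotient 2, remainder 0

[71; 1, 3, 1, 4, 10, 1, 2]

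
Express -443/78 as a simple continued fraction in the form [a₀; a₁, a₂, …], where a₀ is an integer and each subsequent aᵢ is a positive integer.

[-6; 3, 8, 3]

-443 ÷ 78 → quotient -6, remainder 25
78 ÷ 25 → quotient 3, remainder 3
25 ÷ 3 → quotient 8, remainder 1
3 ÷ 1 → quotient 3, remainder 0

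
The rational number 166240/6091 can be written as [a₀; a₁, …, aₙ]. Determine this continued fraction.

[27; 3, 2, 2, 2, 13, 11]

Repeatedly divide and take the remainder:
⌊166240/6091⌋ = 27, remainder 1783
⌊6091/1783⌋ = 3, remainder 742
⌊1783/742⌋ = 2, remainder 299
⌊742/299⌋ = 2, remainder 144
⌊299/144⌋ = 2, remainder 11
⌊144/11⌋ = 13, remainder 1
⌊11/1⌋ = 11, remainder 0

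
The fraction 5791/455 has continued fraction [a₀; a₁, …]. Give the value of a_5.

5791 = 12·455 + 331, so a_0 = 12
455 = 1·331 + 124, so a_1 = 1
331 = 2·124 + 83, so a_2 = 2
124 = 1·83 + 41, so a_3 = 1
83 = 2·41 + 1, so a_4 = 2
41 = 41·1 + 0, so a_5 = 41

41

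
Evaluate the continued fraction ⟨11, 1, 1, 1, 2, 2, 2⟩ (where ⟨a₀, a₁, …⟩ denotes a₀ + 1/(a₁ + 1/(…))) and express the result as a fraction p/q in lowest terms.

535/46

a_0 = 11: 11/1
a_1 = 1: 12/1
a_2 = 1: 23/2
a_3 = 1: 35/3
a_4 = 2: 93/8
a_5 = 2: 221/19
a_6 = 2: 535/46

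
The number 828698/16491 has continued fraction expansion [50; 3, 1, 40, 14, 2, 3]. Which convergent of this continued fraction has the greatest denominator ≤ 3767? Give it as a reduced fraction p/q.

114875/2286

List convergents until the denominator exceeds the bound:
a_0 = 50: 50/1  (≤ bound)
a_1 = 3: 151/3  (≤ bound)
a_2 = 1: 201/4  (≤ bound)
a_3 = 40: 8191/163  (≤ bound)
a_4 = 14: 114875/2286  (≤ bound)
a_5 = 2: 237941/4735  (> 3767, stop)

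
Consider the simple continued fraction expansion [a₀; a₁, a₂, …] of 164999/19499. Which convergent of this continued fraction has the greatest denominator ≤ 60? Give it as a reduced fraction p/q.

List convergents until the denominator exceeds the bound:
a_0 = 8: 8/1  (≤ bound)
a_1 = 2: 17/2  (≤ bound)
a_2 = 6: 110/13  (≤ bound)
a_3 = 15: 1667/197  (> 60, stop)

110/13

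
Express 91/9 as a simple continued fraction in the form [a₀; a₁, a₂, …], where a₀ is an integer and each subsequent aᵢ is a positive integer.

[10; 9]

Run the Euclidean algorithm, recording each quotient:
91 = 10·9 + 1, so a_0 = 10
9 = 9·1 + 0, so a_1 = 9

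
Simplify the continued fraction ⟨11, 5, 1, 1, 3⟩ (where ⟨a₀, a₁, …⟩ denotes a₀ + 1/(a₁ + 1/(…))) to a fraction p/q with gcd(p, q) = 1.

a_0 = 11: 11/1
a_1 = 5: 56/5
a_2 = 1: 67/6
a_3 = 1: 123/11
a_4 = 3: 436/39

436/39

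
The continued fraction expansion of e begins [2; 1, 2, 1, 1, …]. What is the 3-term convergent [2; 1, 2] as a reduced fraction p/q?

Collapse the nested fraction from the inside out:
Start with 2.
1 + 1/(2/1) = 1 + 1/2 = 3/2
2 + 1/(3/2) = 2 + 2/3 = 8/3

8/3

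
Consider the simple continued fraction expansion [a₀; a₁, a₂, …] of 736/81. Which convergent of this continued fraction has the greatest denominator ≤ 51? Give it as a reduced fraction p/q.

209/23

List convergents until the denominator exceeds the bound:
a_0 = 9: 9/1  (≤ bound)
a_1 = 11: 100/11  (≤ bound)
a_2 = 1: 109/12  (≤ bound)
a_3 = 1: 209/23  (≤ bound)
a_4 = 3: 736/81  (> 51, stop)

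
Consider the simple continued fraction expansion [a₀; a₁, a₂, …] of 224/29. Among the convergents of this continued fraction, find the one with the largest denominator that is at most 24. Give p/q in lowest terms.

List convergents until the denominator exceeds the bound:
a_0 = 7: 7/1  (≤ bound)
a_1 = 1: 8/1  (≤ bound)
a_2 = 2: 23/3  (≤ bound)
a_3 = 1: 31/4  (≤ bound)
a_4 = 1: 54/7  (≤ bound)
a_5 = 1: 85/11  (≤ bound)
a_6 = 2: 224/29  (> 24, stop)

85/11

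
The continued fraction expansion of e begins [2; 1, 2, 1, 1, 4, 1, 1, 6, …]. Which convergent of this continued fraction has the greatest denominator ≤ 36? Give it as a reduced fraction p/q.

a_0 = 2: 2/1  (≤ bound)
a_1 = 1: 3/1  (≤ bound)
a_2 = 2: 8/3  (≤ bound)
a_3 = 1: 11/4  (≤ bound)
a_4 = 1: 19/7  (≤ bound)
a_5 = 4: 87/32  (≤ bound)
a_6 = 1: 106/39  (> 36, stop)

87/32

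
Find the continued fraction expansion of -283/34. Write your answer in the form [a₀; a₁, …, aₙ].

⌊-283/34⌋ = -9, remainder 23
⌊34/23⌋ = 1, remainder 11
⌊23/11⌋ = 2, remainder 1
⌊11/1⌋ = 11, remainder 0

[-9; 1, 2, 11]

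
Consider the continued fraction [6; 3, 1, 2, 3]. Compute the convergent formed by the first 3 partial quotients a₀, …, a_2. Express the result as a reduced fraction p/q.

25/4

a_0 = 6: 6/1
a_1 = 3: 19/3
a_2 = 1: 25/4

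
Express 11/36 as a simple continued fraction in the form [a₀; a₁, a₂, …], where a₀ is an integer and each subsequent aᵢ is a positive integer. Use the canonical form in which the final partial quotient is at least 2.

[0; 3, 3, 1, 2]

Run the Euclidean algorithm, recording each quotient:
11 ÷ 36 → quotient 0, remainder 11
36 ÷ 11 → quotient 3, remainder 3
11 ÷ 3 → quotient 3, remainder 2
3 ÷ 2 → quotient 1, remainder 1
2 ÷ 1 → quotient 2, remainder 0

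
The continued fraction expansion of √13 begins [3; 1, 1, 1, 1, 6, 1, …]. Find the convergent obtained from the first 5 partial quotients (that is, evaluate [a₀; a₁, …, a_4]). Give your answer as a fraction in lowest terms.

18/5

a_0 = 3: 3/1
a_1 = 1: 4/1
a_2 = 1: 7/2
a_3 = 1: 11/3
a_4 = 1: 18/5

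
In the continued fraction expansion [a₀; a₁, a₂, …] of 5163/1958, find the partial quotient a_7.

10

5163 ÷ 1958 → quotient 2, remainder 1247
1958 ÷ 1247 → quotient 1, remainder 711
1247 ÷ 711 → quotient 1, remainder 536
711 ÷ 536 → quotient 1, remainder 175
536 ÷ 175 → quotient 3, remainder 11
175 ÷ 11 → quotient 15, remainder 10
11 ÷ 10 → quotient 1, remainder 1
10 ÷ 1 → quotient 10, remainder 0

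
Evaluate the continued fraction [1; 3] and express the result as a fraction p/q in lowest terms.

4/3

a_0 = 1: 1/1
a_1 = 3: 4/3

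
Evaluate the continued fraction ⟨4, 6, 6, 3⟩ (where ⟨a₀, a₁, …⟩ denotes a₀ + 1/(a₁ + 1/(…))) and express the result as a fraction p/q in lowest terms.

a_0 = 4: 4/1
a_1 = 6: 25/6
a_2 = 6: 154/37
a_3 = 3: 487/117

487/117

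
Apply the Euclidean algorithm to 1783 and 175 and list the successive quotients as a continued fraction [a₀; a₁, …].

[10; 5, 3, 3, 3]

Run the Euclidean algorithm, recording each quotient:
1783 = 10·175 + 33, so a_0 = 10
175 = 5·33 + 10, so a_1 = 5
33 = 3·10 + 3, so a_2 = 3
10 = 3·3 + 1, so a_3 = 3
3 = 3·1 + 0, so a_4 = 3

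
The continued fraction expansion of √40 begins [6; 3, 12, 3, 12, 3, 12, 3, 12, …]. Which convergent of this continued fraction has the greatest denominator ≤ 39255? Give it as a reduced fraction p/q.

27379/4329

a_0 = 6: 6/1  (≤ bound)
a_1 = 3: 19/3  (≤ bound)
a_2 = 12: 234/37  (≤ bound)
a_3 = 3: 721/114  (≤ bound)
a_4 = 12: 8886/1405  (≤ bound)
a_5 = 3: 27379/4329  (≤ bound)
a_6 = 12: 337434/53353  (> 39255, stop)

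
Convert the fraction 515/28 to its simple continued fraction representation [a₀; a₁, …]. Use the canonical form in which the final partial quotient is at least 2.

Apply division with remainder until the remainder is 0:
515 = 18·28 + 11, so a_0 = 18
28 = 2·11 + 6, so a_1 = 2
11 = 1·6 + 5, so a_2 = 1
6 = 1·5 + 1, so a_3 = 1
5 = 5·1 + 0, so a_4 = 5

[18; 2, 1, 1, 5]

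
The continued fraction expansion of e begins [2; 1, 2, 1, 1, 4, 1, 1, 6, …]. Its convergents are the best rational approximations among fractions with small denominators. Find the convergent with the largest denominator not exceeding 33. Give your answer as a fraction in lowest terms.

a_0 = 2: 2/1  (≤ bound)
a_1 = 1: 3/1  (≤ bound)
a_2 = 2: 8/3  (≤ bound)
a_3 = 1: 11/4  (≤ bound)
a_4 = 1: 19/7  (≤ bound)
a_5 = 4: 87/32  (≤ bound)
a_6 = 1: 106/39  (> 33, stop)

87/32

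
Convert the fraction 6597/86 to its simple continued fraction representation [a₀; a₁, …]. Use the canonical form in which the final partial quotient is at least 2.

[76; 1, 2, 2, 3, 1, 2]

6597 ÷ 86 → quotient 76, remainder 61
86 ÷ 61 → quotient 1, remainder 25
61 ÷ 25 → quotient 2, remainder 11
25 ÷ 11 → quotient 2, remainder 3
11 ÷ 3 → quotient 3, remainder 2
3 ÷ 2 → quotient 1, remainder 1
2 ÷ 1 → quotient 2, remainder 0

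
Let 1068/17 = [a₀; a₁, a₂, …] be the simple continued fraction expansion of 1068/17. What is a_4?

1068 = 62·17 + 14, so a_0 = 62
17 = 1·14 + 3, so a_1 = 1
14 = 4·3 + 2, so a_2 = 4
3 = 1·2 + 1, so a_3 = 1
2 = 2·1 + 0, so a_4 = 2

2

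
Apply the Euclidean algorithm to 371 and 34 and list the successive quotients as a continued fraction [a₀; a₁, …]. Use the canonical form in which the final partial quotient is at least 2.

Apply division with remainder until the remainder is 0:
371 = 10·34 + 31, so a_0 = 10
34 = 1·31 + 3, so a_1 = 1
31 = 10·3 + 1, so a_2 = 10
3 = 3·1 + 0, so a_3 = 3

[10; 1, 10, 3]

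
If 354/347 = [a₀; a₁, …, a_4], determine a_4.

3

354 ÷ 347 → quotient 1, remainder 7
347 ÷ 7 → quotient 49, remainder 4
7 ÷ 4 → quotient 1, remainder 3
4 ÷ 3 → quotient 1, remainder 1
3 ÷ 1 → quotient 3, remainder 0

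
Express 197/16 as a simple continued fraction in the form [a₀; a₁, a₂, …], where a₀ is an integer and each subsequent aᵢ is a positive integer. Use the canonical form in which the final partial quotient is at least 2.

Run the Euclidean algorithm, recording each quotient:
197 ÷ 16 → quotient 12, remainder 5
16 ÷ 5 → quotient 3, remainder 1
5 ÷ 1 → quotient 5, remainder 0

[12; 3, 5]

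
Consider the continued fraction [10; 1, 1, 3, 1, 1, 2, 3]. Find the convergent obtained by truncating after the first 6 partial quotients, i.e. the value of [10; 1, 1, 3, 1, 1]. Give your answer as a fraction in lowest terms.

169/16

a_0 = 10: 10/1
a_1 = 1: 11/1
a_2 = 1: 21/2
a_3 = 3: 74/7
a_4 = 1: 95/9
a_5 = 1: 169/16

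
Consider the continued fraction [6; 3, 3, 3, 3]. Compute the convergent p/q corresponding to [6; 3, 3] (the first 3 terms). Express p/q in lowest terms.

Use the convergent recurrence hₖ = aₖ·hₖ₋₁ + hₖ₋₂ (and likewise for the denominators kₖ):
a_0 = 6: 6/1
a_1 = 3: 19/3
a_2 = 3: 63/10

63/10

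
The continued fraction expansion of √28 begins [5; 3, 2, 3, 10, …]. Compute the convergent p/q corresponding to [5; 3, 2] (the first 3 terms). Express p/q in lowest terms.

Starting at the tail and folding back:
Start with 2.
3 + 1/(2/1) = 3 + 1/2 = 7/2
5 + 1/(7/2) = 5 + 2/7 = 37/7

37/7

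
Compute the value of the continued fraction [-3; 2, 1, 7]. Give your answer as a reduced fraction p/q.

-61/23

a_0 = -3: -3/1
a_1 = 2: -5/2
a_2 = 1: -8/3
a_3 = 7: -61/23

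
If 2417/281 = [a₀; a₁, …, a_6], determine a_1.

⌊2417/281⌋ = 8, remainder 169
⌊281/169⌋ = 1, remainder 112

1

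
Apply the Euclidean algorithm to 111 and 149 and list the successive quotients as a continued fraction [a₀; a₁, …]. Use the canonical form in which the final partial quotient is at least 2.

Repeatedly divide and take the remainder:
⌊111/149⌋ = 0, remainder 111
⌊149/111⌋ = 1, remainder 38
⌊111/38⌋ = 2, remainder 35
⌊38/35⌋ = 1, remainder 3
⌊35/3⌋ = 11, remainder 2
⌊3/2⌋ = 1, remainder 1
⌊2/1⌋ = 2, remainder 0

[0; 1, 2, 1, 11, 1, 2]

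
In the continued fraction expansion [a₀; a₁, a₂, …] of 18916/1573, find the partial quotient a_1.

39

⌊18916/1573⌋ = 12, remainder 40
⌊1573/40⌋ = 39, remainder 13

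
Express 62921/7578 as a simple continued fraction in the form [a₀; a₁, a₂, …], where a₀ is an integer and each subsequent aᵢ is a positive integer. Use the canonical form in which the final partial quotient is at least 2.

[8; 3, 3, 2, 1, 10, 4, 5]

Run the Euclidean algorithm, recording each quotient:
62921 ÷ 7578 → quotient 8, remainder 2297
7578 ÷ 2297 → quotient 3, remainder 687
2297 ÷ 687 → quotient 3, remainder 236
687 ÷ 236 → quotient 2, remainder 215
236 ÷ 215 → quotient 1, remainder 21
215 ÷ 21 → quotient 10, remainder 5
21 ÷ 5 → quotient 4, remainder 1
5 ÷ 1 → quotient 5, remainder 0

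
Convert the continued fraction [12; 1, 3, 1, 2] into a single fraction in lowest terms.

179/14

Start with 2.
1 + 1/(2/1) = 1 + 1/2 = 3/2
3 + 1/(3/2) = 3 + 2/3 = 11/3
1 + 1/(11/3) = 1 + 3/11 = 14/11
12 + 1/(14/11) = 12 + 11/14 = 179/14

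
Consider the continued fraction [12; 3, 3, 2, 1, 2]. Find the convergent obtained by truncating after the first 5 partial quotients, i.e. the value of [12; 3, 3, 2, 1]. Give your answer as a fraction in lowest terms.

406/33

Compute successive convergents:
a_0 = 12: 12/1
a_1 = 3: 37/3
a_2 = 3: 123/10
a_3 = 2: 283/23
a_4 = 1: 406/33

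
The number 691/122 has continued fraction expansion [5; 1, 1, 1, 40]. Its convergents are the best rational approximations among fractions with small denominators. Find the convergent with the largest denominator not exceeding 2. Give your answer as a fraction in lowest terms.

List convergents until the denominator exceeds the bound:
a_0 = 5: 5/1  (≤ bound)
a_1 = 1: 6/1  (≤ bound)
a_2 = 1: 11/2  (≤ bound)
a_3 = 1: 17/3  (> 2, stop)

11/2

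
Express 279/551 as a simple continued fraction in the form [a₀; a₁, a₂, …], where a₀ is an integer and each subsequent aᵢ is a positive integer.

⌊279/551⌋ = 0, remainder 279
⌊551/279⌋ = 1, remainder 272
⌊279/272⌋ = 1, remainder 7
⌊272/7⌋ = 38, remainder 6
⌊7/6⌋ = 1, remainder 1
⌊6/1⌋ = 6, remainder 0

[0; 1, 1, 38, 1, 6]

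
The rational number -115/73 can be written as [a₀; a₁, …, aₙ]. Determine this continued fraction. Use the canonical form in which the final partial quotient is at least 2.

-115 ÷ 73 → quotient -2, remainder 31
73 ÷ 31 → quotient 2, remainder 11
31 ÷ 11 → quotient 2, remainder 9
11 ÷ 9 → quotient 1, remainder 2
9 ÷ 2 → quotient 4, remainder 1
2 ÷ 1 → quotient 2, remainder 0

[-2; 2, 2, 1, 4, 2]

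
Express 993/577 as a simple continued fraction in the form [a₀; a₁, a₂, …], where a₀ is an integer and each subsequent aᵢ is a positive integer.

[1; 1, 2, 1, 1, 2, 2, 13]

Run the Euclidean algorithm, recording each quotient:
993 ÷ 577 → quotient 1, remainder 416
577 ÷ 416 → quotient 1, remainder 161
416 ÷ 161 → quotient 2, remainder 94
161 ÷ 94 → quotient 1, remainder 67
94 ÷ 67 → quotient 1, remainder 27
67 ÷ 27 → quotient 2, remainder 13
27 ÷ 13 → quotient 2, remainder 1
13 ÷ 1 → quotient 13, remainder 0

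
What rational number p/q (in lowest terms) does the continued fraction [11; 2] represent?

Use the convergent recurrence hₖ = aₖ·hₖ₋₁ + hₖ₋₂ (and likewise for the denominators kₖ):
a_0 = 11: 11/1
a_1 = 2: 23/2

23/2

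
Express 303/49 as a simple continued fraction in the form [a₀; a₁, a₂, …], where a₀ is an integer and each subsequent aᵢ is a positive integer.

[6; 5, 2, 4]

Repeatedly divide and take the remainder:
303 = 6·49 + 9, so a_0 = 6
49 = 5·9 + 4, so a_1 = 5
9 = 2·4 + 1, so a_2 = 2
4 = 4·1 + 0, so a_3 = 4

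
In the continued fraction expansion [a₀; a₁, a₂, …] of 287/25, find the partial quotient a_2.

12

Repeatedly divide and take the remainder:
287 = 11·25 + 12, so a_0 = 11
25 = 2·12 + 1, so a_1 = 2
12 = 12·1 + 0, so a_2 = 12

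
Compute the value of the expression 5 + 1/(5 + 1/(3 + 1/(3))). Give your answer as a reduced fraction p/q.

Start with 3.
3 + 1/(3/1) = 3 + 1/3 = 10/3
5 + 1/(10/3) = 5 + 3/10 = 53/10
5 + 1/(53/10) = 5 + 10/53 = 275/53

275/53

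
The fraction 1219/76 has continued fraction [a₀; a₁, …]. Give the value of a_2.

3

1219 = 16·76 + 3, so a_0 = 16
76 = 25·3 + 1, so a_1 = 25
3 = 3·1 + 0, so a_2 = 3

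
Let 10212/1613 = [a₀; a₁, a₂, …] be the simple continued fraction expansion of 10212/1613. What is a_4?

1

Apply division with remainder until the remainder is 0:
10212 ÷ 1613 → quotient 6, remainder 534
1613 ÷ 534 → quotient 3, remainder 11
534 ÷ 11 → quotient 48, remainder 6
11 ÷ 6 → quotient 1, remainder 5
6 ÷ 5 → quotient 1, remainder 1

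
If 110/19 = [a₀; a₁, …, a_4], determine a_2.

110 = 5·19 + 15, so a_0 = 5
19 = 1·15 + 4, so a_1 = 1
15 = 3·4 + 3, so a_2 = 3

3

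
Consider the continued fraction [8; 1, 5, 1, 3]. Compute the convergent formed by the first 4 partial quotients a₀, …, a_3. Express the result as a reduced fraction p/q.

Compute successive convergents:
a_0 = 8: 8/1
a_1 = 1: 9/1
a_2 = 5: 53/6
a_3 = 1: 62/7

62/7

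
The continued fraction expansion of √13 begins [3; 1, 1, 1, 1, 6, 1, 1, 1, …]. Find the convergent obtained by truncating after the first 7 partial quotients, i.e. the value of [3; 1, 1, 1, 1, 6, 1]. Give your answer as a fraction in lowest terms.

Start with 1.
6 + 1/(1/1) = 6 + 1/1 = 7/1
1 + 1/(7/1) = 1 + 1/7 = 8/7
1 + 1/(8/7) = 1 + 7/8 = 15/8
1 + 1/(15/8) = 1 + 8/15 = 23/15
1 + 1/(23/15) = 1 + 15/23 = 38/23
3 + 1/(38/23) = 3 + 23/38 = 137/38

137/38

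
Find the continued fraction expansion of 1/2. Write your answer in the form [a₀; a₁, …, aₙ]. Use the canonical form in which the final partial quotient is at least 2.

1 = 0·2 + 1, so a_0 = 0
2 = 2·1 + 0, so a_1 = 2

[0; 2]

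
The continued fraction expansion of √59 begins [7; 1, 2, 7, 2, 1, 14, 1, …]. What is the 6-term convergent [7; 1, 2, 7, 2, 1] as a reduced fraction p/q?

530/69

a_0 = 7: 7/1
a_1 = 1: 8/1
a_2 = 2: 23/3
a_3 = 7: 169/22
a_4 = 2: 361/47
a_5 = 1: 530/69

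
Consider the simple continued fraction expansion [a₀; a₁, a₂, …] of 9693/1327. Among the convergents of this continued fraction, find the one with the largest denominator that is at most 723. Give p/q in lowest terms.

3287/450

a_0 = 7: 7/1  (≤ bound)
a_1 = 3: 22/3  (≤ bound)
a_2 = 3: 73/10  (≤ bound)
a_3 = 1: 95/13  (≤ bound)
a_4 = 1: 168/23  (≤ bound)
a_5 = 18: 3119/427  (≤ bound)
a_6 = 1: 3287/450  (≤ bound)
a_7 = 2: 9693/1327  (> 723, stop)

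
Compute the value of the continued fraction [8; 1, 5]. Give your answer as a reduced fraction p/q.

a_0 = 8: 8/1
a_1 = 1: 9/1
a_2 = 5: 53/6

53/6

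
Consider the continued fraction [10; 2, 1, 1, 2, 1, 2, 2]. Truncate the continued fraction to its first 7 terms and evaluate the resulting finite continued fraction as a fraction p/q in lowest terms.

Start with 2.
1 + 1/(2/1) = 1 + 1/2 = 3/2
2 + 1/(3/2) = 2 + 2/3 = 8/3
1 + 1/(8/3) = 1 + 3/8 = 11/8
1 + 1/(11/8) = 1 + 8/11 = 19/11
2 + 1/(19/11) = 2 + 11/19 = 49/19
10 + 1/(49/19) = 10 + 19/49 = 509/49

509/49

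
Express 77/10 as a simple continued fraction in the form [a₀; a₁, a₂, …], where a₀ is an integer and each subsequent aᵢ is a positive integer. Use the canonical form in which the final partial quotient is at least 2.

[7; 1, 2, 3]

Run the Euclidean algorithm, recording each quotient:
77 ÷ 10 → quotient 7, remainder 7
10 ÷ 7 → quotient 1, remainder 3
7 ÷ 3 → quotient 2, remainder 1
3 ÷ 1 → quotient 3, remainder 0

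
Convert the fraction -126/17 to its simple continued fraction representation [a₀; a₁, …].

Run the Euclidean algorithm, recording each quotient:
-126 ÷ 17 → quotient -8, remainder 10
17 ÷ 10 → quotient 1, remainder 7
10 ÷ 7 → quotient 1, remainder 3
7 ÷ 3 → quotient 2, remainder 1
3 ÷ 1 → quotient 3, remainder 0

[-8; 1, 1, 2, 3]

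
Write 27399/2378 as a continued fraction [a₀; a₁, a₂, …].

Repeatedly divide and take the remainder:
27399 ÷ 2378 → quotient 11, remainder 1241
2378 ÷ 1241 → quotient 1, remainder 1137
1241 ÷ 1137 → quotient 1, remainder 104
1137 ÷ 104 → quotient 10, remainder 97
104 ÷ 97 → quotient 1, remainder 7
97 ÷ 7 → quotient 13, remainder 6
7 ÷ 6 → quotient 1, remainder 1
6 ÷ 1 → quotient 6, remainder 0

[11; 1, 1, 10, 1, 13, 1, 6]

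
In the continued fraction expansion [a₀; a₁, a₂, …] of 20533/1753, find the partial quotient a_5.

3

Run the Euclidean algorithm, recording each quotient:
20533 = 11·1753 + 1250, so a_0 = 11
1753 = 1·1250 + 503, so a_1 = 1
1250 = 2·503 + 244, so a_2 = 2
503 = 2·244 + 15, so a_3 = 2
244 = 16·15 + 4, so a_4 = 16
15 = 3·4 + 3, so a_5 = 3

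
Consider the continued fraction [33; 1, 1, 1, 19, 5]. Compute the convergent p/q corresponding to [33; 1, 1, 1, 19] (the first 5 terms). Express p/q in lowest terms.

1986/59

Use the convergent recurrence hₖ = aₖ·hₖ₋₁ + hₖ₋₂ (and likewise for the denominators kₖ):
a_0 = 33: 33/1
a_1 = 1: 34/1
a_2 = 1: 67/2
a_3 = 1: 101/3
a_4 = 19: 1986/59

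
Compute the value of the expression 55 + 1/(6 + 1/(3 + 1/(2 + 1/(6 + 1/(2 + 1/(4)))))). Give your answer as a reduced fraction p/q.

150198/2723

Start with 4.
2 + 1/(4/1) = 2 + 1/4 = 9/4
6 + 1/(9/4) = 6 + 4/9 = 58/9
2 + 1/(58/9) = 2 + 9/58 = 125/58
3 + 1/(125/58) = 3 + 58/125 = 433/125
6 + 1/(433/125) = 6 + 125/433 = 2723/433
55 + 1/(2723/433) = 55 + 433/2723 = 150198/2723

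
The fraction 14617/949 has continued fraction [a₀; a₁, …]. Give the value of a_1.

⌊14617/949⌋ = 15, remainder 382
⌊949/382⌋ = 2, remainder 185

2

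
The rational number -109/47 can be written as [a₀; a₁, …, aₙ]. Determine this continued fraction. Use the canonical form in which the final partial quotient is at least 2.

⌊-109/47⌋ = -3, remainder 32
⌊47/32⌋ = 1, remainder 15
⌊32/15⌋ = 2, remainder 2
⌊15/2⌋ = 7, remainder 1
⌊2/1⌋ = 2, remainder 0

[-3; 1, 2, 7, 2]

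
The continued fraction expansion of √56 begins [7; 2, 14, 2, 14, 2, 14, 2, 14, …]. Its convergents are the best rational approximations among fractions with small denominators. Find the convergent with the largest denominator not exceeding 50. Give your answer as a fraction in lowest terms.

a_0 = 7: 7/1  (≤ bound)
a_1 = 2: 15/2  (≤ bound)
a_2 = 14: 217/29  (≤ bound)
a_3 = 2: 449/60  (> 50, stop)

217/29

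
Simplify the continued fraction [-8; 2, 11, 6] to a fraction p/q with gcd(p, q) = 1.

-1053/140

a_0 = -8: -8/1
a_1 = 2: -15/2
a_2 = 11: -173/23
a_3 = 6: -1053/140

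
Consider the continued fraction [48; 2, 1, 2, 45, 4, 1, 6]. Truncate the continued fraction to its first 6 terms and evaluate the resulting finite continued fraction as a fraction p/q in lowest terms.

Compute successive convergents:
a_0 = 48: 48/1
a_1 = 2: 97/2
a_2 = 1: 145/3
a_3 = 2: 387/8
a_4 = 45: 17560/363
a_5 = 4: 70627/1460

70627/1460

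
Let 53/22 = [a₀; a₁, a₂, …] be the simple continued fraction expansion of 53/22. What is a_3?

53 = 2·22 + 9, so a_0 = 2
22 = 2·9 + 4, so a_1 = 2
9 = 2·4 + 1, so a_2 = 2
4 = 4·1 + 0, so a_3 = 4

4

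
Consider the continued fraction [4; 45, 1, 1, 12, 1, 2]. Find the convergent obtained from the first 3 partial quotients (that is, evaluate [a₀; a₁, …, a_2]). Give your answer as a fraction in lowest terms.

a_0 = 4: 4/1
a_1 = 45: 181/45
a_2 = 1: 185/46

185/46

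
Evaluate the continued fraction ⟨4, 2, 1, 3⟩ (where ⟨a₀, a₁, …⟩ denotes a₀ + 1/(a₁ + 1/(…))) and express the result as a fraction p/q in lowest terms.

48/11

Start with 3.
1 + 1/(3/1) = 1 + 1/3 = 4/3
2 + 1/(4/3) = 2 + 3/4 = 11/4
4 + 1/(11/4) = 4 + 4/11 = 48/11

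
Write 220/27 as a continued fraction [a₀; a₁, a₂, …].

Repeatedly divide and take the remainder:
220 = 8·27 + 4, so a_0 = 8
27 = 6·4 + 3, so a_1 = 6
4 = 1·3 + 1, so a_2 = 1
3 = 3·1 + 0, so a_3 = 3

[8; 6, 1, 3]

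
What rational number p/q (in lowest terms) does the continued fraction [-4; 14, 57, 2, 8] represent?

-53803/13695

Starting at the tail and folding back:
Start with 8.
2 + 1/(8/1) = 2 + 1/8 = 17/8
57 + 1/(17/8) = 57 + 8/17 = 977/17
14 + 1/(977/17) = 14 + 17/977 = 13695/977
-4 + 1/(13695/977) = -4 + 977/13695 = -53803/13695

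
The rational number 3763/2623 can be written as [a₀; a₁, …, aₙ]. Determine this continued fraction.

3763 = 1·2623 + 1140, so a_0 = 1
2623 = 2·1140 + 343, so a_1 = 2
1140 = 3·343 + 111, so a_2 = 3
343 = 3·111 + 10, so a_3 = 3
111 = 11·10 + 1, so a_4 = 11
10 = 10·1 + 0, so a_5 = 10

[1; 2, 3, 3, 11, 10]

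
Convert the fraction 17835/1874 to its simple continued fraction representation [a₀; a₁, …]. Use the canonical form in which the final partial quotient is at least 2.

17835 = 9·1874 + 969, so a_0 = 9
1874 = 1·969 + 905, so a_1 = 1
969 = 1·905 + 64, so a_2 = 1
905 = 14·64 + 9, so a_3 = 14
64 = 7·9 + 1, so a_4 = 7
9 = 9·1 + 0, so a_5 = 9

[9; 1, 1, 14, 7, 9]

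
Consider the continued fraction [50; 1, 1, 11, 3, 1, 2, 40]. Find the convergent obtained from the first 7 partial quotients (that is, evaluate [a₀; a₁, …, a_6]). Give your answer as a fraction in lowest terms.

13085/259

Start with 2.
1 + 1/(2/1) = 1 + 1/2 = 3/2
3 + 1/(3/2) = 3 + 2/3 = 11/3
11 + 1/(11/3) = 11 + 3/11 = 124/11
1 + 1/(124/11) = 1 + 11/124 = 135/124
1 + 1/(135/124) = 1 + 124/135 = 259/135
50 + 1/(259/135) = 50 + 135/259 = 13085/259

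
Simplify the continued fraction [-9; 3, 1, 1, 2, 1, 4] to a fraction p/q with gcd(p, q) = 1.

Start with 4.
1 + 1/(4/1) = 1 + 1/4 = 5/4
2 + 1/(5/4) = 2 + 4/5 = 14/5
1 + 1/(14/5) = 1 + 5/14 = 19/14
1 + 1/(19/14) = 1 + 14/19 = 33/19
3 + 1/(33/19) = 3 + 19/33 = 118/33
-9 + 1/(118/33) = -9 + 33/118 = -1029/118

-1029/118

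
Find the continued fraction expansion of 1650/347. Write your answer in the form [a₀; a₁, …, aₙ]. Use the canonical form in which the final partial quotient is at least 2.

⌊1650/347⌋ = 4, remainder 262
⌊347/262⌋ = 1, remainder 85
⌊262/85⌋ = 3, remainder 7
⌊85/7⌋ = 12, remainder 1
⌊7/1⌋ = 7, remainder 0

[4; 1, 3, 12, 7]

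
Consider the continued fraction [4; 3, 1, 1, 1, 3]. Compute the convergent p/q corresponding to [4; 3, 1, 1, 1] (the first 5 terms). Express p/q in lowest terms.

47/11

Starting at the tail and folding back:
Start with 1.
1 + 1/(1/1) = 1 + 1/1 = 2/1
1 + 1/(2/1) = 1 + 1/2 = 3/2
3 + 1/(3/2) = 3 + 2/3 = 11/3
4 + 1/(11/3) = 4 + 3/11 = 47/11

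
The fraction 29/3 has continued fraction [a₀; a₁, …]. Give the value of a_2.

2

Repeatedly divide and take the remainder:
29 ÷ 3 → quotient 9, remainder 2
3 ÷ 2 → quotient 1, remainder 1
2 ÷ 1 → quotient 2, remainder 0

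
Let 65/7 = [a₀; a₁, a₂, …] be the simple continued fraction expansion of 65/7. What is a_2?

2

65 ÷ 7 → quotient 9, remainder 2
7 ÷ 2 → quotient 3, remainder 1
2 ÷ 1 → quotient 2, remainder 0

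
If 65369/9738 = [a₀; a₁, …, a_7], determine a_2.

2

Run the Euclidean algorithm, recording each quotient:
⌊65369/9738⌋ = 6, remainder 6941
⌊9738/6941⌋ = 1, remainder 2797
⌊6941/2797⌋ = 2, remainder 1347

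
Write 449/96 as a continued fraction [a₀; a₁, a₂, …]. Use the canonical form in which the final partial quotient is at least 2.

[4; 1, 2, 10, 3]

449 = 4·96 + 65, so a_0 = 4
96 = 1·65 + 31, so a_1 = 1
65 = 2·31 + 3, so a_2 = 2
31 = 10·3 + 1, so a_3 = 10
3 = 3·1 + 0, so a_4 = 3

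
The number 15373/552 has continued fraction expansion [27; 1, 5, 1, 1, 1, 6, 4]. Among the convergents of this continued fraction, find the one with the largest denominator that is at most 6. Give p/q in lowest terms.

167/6

List convergents until the denominator exceeds the bound:
a_0 = 27: 27/1  (≤ bound)
a_1 = 1: 28/1  (≤ bound)
a_2 = 5: 167/6  (≤ bound)
a_3 = 1: 195/7  (> 6, stop)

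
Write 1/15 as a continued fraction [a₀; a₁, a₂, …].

[0; 15]

1 = 0·15 + 1, so a_0 = 0
15 = 15·1 + 0, so a_1 = 15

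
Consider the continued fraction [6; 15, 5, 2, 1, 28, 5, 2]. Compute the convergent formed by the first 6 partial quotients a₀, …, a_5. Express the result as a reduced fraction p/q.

Start with 28.
1 + 1/(28/1) = 1 + 1/28 = 29/28
2 + 1/(29/28) = 2 + 28/29 = 86/29
5 + 1/(86/29) = 5 + 29/86 = 459/86
15 + 1/(459/86) = 15 + 86/459 = 6971/459
6 + 1/(6971/459) = 6 + 459/6971 = 42285/6971

42285/6971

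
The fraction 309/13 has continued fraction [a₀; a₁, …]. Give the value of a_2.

309 ÷ 13 → quotient 23, remainder 10
13 ÷ 10 → quotient 1, remainder 3
10 ÷ 3 → quotient 3, remainder 1

3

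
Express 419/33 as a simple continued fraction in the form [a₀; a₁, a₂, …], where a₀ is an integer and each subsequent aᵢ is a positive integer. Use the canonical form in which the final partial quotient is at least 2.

419 = 12·33 + 23, so a_0 = 12
33 = 1·23 + 10, so a_1 = 1
23 = 2·10 + 3, so a_2 = 2
10 = 3·3 + 1, so a_3 = 3
3 = 3·1 + 0, so a_4 = 3

[12; 1, 2, 3, 3]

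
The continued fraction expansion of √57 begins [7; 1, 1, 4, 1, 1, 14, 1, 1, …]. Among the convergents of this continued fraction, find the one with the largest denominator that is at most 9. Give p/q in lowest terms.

68/9

a_0 = 7: 7/1  (≤ bound)
a_1 = 1: 8/1  (≤ bound)
a_2 = 1: 15/2  (≤ bound)
a_3 = 4: 68/9  (≤ bound)
a_4 = 1: 83/11  (> 9, stop)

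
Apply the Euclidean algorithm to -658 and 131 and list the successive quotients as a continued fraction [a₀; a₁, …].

[-6; 1, 42, 1, 2]

-658 ÷ 131 → quotient -6, remainder 128
131 ÷ 128 → quotient 1, remainder 3
128 ÷ 3 → quotient 42, remainder 2
3 ÷ 2 → quotient 1, remainder 1
2 ÷ 1 → quotient 2, remainder 0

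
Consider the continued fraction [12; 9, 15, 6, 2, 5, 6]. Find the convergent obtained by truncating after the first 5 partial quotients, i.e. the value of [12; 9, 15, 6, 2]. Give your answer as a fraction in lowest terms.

21629/1786

Start with 2.
6 + 1/(2/1) = 6 + 1/2 = 13/2
15 + 1/(13/2) = 15 + 2/13 = 197/13
9 + 1/(197/13) = 9 + 13/197 = 1786/197
12 + 1/(1786/197) = 12 + 197/1786 = 21629/1786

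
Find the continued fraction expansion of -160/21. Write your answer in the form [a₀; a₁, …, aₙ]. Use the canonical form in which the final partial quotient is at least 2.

[-8; 2, 1, 1, 1, 2]

⌊-160/21⌋ = -8, remainder 8
⌊21/8⌋ = 2, remainder 5
⌊8/5⌋ = 1, remainder 3
⌊5/3⌋ = 1, remainder 2
⌊3/2⌋ = 1, remainder 1
⌊2/1⌋ = 2, remainder 0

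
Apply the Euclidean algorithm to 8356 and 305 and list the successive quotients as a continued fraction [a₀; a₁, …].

[27; 2, 1, 1, 11, 1, 1, 2]

8356 ÷ 305 → quotient 27, remainder 121
305 ÷ 121 → quotient 2, remainder 63
121 ÷ 63 → quotient 1, remainder 58
63 ÷ 58 → quotient 1, remainder 5
58 ÷ 5 → quotient 11, remainder 3
5 ÷ 3 → quotient 1, remainder 2
3 ÷ 2 → quotient 1, remainder 1
2 ÷ 1 → quotient 2, remainder 0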